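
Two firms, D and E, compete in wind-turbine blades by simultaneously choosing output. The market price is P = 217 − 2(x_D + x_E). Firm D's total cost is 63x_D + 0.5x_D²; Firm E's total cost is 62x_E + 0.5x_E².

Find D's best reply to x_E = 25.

20.8

Firm D's profit: π = x_D(217 − 2(x_D + x_E)) − 63x_D − 0.5x_D².
∂π/∂x_D = 154 − 5x_D − 2x_E = 0, so x_D = 30.8 − 0.4x_E.
At x_E = 25: x_D = 30.8 − 0.4·25 = 20.8.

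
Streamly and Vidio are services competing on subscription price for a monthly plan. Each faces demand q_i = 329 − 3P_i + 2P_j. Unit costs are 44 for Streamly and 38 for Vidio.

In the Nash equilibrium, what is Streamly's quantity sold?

Streamly's profit: π = (P_{Streamly} − 44)(329 − 3P_{Streamly} + 2P_{Vidio}).
∂π/∂P_{Streamly} = 461 − 6P_{Streamly} + 2P_{Vidio} = 0 ⇒ P_{Streamly} = 461/6 + (1/3)P_{Vidio}.
Similarly P_{Vidio} = 443/6 + (1/3)P_{Streamly}.
Plugging P_{Vidio} into Streamly's best response: P_{Streamly} = 461/6 + (1/3)(443/6 + (1/3)P_{Streamly}) ⇒ (8/9)P_{Streamly} = 913/9, so P_{Streamly} = 114.125.
Then P_{Vidio} = 443/6 + (1/3)·114.125 = 111.875.
q_{Streamly} = 329 − 3·114.125 + 2·111.875 = 210.375.

210.375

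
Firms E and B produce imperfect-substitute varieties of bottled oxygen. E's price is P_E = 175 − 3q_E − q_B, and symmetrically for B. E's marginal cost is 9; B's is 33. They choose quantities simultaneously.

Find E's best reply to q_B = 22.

24

Firm E's profit: π = q_E(175 − 3q_E − q_B) − 9q_E.
∂π/∂q_E = 166 − 6q_E − q_B = 0 ⇒ q_E = 83/3 − (1/6)q_B.
At q_B = 22: q_E = 83/3 − (1/6)·22 = 24.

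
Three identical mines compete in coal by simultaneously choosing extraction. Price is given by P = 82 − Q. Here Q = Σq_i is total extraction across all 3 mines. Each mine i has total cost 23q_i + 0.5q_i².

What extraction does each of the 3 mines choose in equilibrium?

A representative mine's profit is π_i = q_i(82 − Q) − 23q_i − 0.5q_i², with Q = q_i + Σ_{j≠i} q_j.
First-order condition: 59 − 3q_i − Σ_{j≠i} q_j = 0.
In a symmetric equilibrium every mine chooses the same q, so Σ_{j≠i} q_j = 2q. The condition becomes 59 − 5q = 0, giving q = 59/5 = 11.8.

11.8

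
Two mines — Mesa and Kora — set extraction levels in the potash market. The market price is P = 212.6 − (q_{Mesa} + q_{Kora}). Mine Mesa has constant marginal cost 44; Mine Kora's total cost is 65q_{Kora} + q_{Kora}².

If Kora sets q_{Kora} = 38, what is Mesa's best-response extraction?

Mine Mesa's profit: π = q_{Mesa}(212.6 − (q_{Mesa} + q_{Kora})) − 44q_{Mesa}.
∂π/∂q_{Mesa} = 168.6 − 2q_{Mesa} − q_{Kora} = 0, so q_{Mesa} = 84.3 − 0.5q_{Kora}.
At q_{Kora} = 38: q_{Mesa} = 84.3 − 0.5·38 = 65.3.

65.3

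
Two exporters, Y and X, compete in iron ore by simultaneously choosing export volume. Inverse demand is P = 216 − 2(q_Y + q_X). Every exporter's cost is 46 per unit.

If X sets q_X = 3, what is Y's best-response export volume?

Exporter Y's profit: π = q_Y(216 − 2(q_Y + q_X)) − 46q_Y.
∂π/∂q_Y = 170 − 4q_Y − 2q_X = 0, so q_Y = 42.5 − 0.5q_X.
At q_X = 3: q_Y = 42.5 − 0.5·3 = 41.

41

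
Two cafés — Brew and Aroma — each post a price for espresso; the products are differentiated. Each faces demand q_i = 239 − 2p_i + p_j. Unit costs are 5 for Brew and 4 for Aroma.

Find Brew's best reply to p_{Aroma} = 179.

107

Brew's profit: π = (p_{Brew} − 5)(239 − 2p_{Brew} + p_{Aroma}).
∂π/∂p_{Brew} = 249 − 4p_{Brew} + p_{Aroma} = 0 ⇒ p_{Brew} = 62.25 + 0.25p_{Aroma}.
At p_{Aroma} = 179: p_{Brew} = 62.25 + 0.25·179 = 107.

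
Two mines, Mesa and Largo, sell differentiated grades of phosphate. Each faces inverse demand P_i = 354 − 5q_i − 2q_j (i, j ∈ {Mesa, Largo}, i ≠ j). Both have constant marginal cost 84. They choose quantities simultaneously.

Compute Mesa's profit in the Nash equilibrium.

2531.25

Mine Mesa's profit: π = q_{Mesa}(354 − 5q_{Mesa} − 2q_{Largo}) − 84q_{Mesa}.
∂π/∂q_{Mesa} = 270 − 10q_{Mesa} − 2q_{Largo} = 0 ⇒ q_{Mesa} = 27 − 0.2q_{Largo}.
The game is symmetric, so in equilibrium q_{Largo} = q_{Mesa}: the reaction function gives 1.2q_{Mesa} = 27, hence q_{Mesa} = 22.5.
P_{Mesa} = 354 − 5·22.5 − 2·22.5 = 196.5.
Profit = (196.5 − 84)·22.5 = 2531.25.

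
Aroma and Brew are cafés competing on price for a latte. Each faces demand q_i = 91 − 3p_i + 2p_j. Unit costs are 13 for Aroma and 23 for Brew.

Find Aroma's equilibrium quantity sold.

Aroma's profit: π = (p_{Aroma} − 13)(91 − 3p_{Aroma} + 2p_{Brew}).
∂π/∂p_{Aroma} = 130 − 6p_{Aroma} + 2p_{Brew} = 0 ⇒ p_{Aroma} = 65/3 + (1/3)p_{Brew}.
Similarly p_{Brew} = 80/3 + (1/3)p_{Aroma}.
Solving the two reaction functions simultaneously: (1 − (1/3)(1/3))p_{Aroma} = 65/3 + (1/3)·(80/3), so (8/9)p_{Aroma} = 275/9 and p_{Aroma} = 34.375.
Then p_{Brew} = 80/3 + (1/3)·34.375 = 38.125.
q_{Aroma} = 91 − 3·34.375 + 2·38.125 = 64.125.

64.125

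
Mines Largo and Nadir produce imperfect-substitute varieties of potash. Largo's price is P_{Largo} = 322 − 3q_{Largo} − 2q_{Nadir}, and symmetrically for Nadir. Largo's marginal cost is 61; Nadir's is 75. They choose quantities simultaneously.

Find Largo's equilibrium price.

161.5

Mine Largo's profit: π = q_{Largo}(322 − 3q_{Largo} − 2q_{Nadir}) − 61q_{Largo}.
∂π/∂q_{Largo} = 261 − 6q_{Largo} − 2q_{Nadir} = 0 ⇒ q_{Largo} = 43.5 − (1/3)q_{Nadir}.
Similarly q_{Nadir} = 247/6 − (1/3)q_{Largo}.
Substituting the second reaction function into the first: q_{Largo} = 43.5 − (1/3)(247/6 − (1/3)q_{Largo}), which gives (8/9)q_{Largo} = 268/9 ⇒ q_{Largo} = 33.5.
Then q_{Nadir} = 247/6 − (1/3)·33.5 = 30.
P_{Largo} = 322 − 3·33.5 − 2·30 = 161.5.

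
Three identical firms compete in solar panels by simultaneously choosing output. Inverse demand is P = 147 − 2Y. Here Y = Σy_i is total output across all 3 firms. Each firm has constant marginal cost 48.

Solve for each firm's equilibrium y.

A representative firm's profit is π_i = y_i(147 − 2Y) − 48y_i, with Y = y_i + Σ_{j≠i} y_j.
First-order condition: 99 − 4y_i − 2Σ_{j≠i} y_j = 0.
In a symmetric equilibrium every firm chooses the same y, so Σ_{j≠i} y_j = 2y. The condition becomes 99 − 8y = 0, giving y = 99/8 = 12.375.

12.375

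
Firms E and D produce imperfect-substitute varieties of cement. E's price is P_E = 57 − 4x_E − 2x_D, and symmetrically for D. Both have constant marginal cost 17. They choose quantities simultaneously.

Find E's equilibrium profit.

64

Firm E's profit: π = x_E(57 − 4x_E − 2x_D) − 17x_E.
∂π/∂x_E = 40 − 8x_E − 2x_D = 0 ⇒ x_E = 5 − 0.25x_D.
By symmetry x_D = x_E; substituting into the reaction function, 1.25x_E = 5 and x_E = 4.
P_E = 57 − 4·4 − 2·4 = 33.
Profit = (33 − 17)·4 = 64.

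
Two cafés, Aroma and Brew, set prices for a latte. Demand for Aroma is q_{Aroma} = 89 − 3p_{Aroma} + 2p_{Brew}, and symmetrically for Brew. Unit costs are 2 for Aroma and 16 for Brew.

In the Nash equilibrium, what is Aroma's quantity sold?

73.125

Aroma's profit: π = (p_{Aroma} − 2)(89 − 3p_{Aroma} + 2p_{Brew}).
∂π/∂p_{Aroma} = 95 − 6p_{Aroma} + 2p_{Brew} = 0 ⇒ p_{Aroma} = 95/6 + (1/3)p_{Brew}.
Similarly p_{Brew} = 137/6 + (1/3)p_{Aroma}.
Solving the two reaction functions simultaneously: (1 − (1/3)(1/3))p_{Aroma} = 95/6 + (1/3)·(137/6), so (8/9)p_{Aroma} = 211/9 and p_{Aroma} = 26.375.
Then p_{Brew} = 137/6 + (1/3)·26.375 = 31.625.
q_{Aroma} = 89 − 3·26.375 + 2·31.625 = 73.125.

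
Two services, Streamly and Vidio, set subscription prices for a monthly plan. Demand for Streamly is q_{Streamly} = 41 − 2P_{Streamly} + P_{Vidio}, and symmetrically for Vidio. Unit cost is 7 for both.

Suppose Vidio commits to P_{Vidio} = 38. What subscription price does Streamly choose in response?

Streamly's profit: π = (P_{Streamly} − 7)(41 − 2P_{Streamly} + P_{Vidio}).
∂π/∂P_{Streamly} = 55 − 4P_{Streamly} + P_{Vidio} = 0 ⇒ P_{Streamly} = 13.75 + 0.25P_{Vidio}.
At P_{Vidio} = 38: P_{Streamly} = 13.75 + 0.25·38 = 23.25.

23.25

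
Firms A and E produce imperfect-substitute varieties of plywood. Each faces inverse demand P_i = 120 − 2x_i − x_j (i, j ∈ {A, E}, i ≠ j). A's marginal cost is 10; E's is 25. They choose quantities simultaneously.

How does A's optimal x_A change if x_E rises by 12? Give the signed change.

-3

Firm A's profit: π = x_A(120 − 2x_A − x_E) − 10x_A.
∂π/∂x_A = 110 − 4x_A − x_E = 0 ⇒ x_A = 27.5 − 0.25x_E.
The reaction-function slope is −0.25, so a 12-unit rise in x_E moves x_A by −0.25 × 12 = −3. A's best response falls — the actions are strategic substitutes.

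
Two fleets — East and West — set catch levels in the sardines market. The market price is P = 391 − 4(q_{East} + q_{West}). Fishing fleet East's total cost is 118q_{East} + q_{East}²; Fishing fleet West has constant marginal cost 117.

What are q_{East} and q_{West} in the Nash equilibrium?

Fishing fleet East's profit: π = q_{East}(391 − 4(q_{East} + q_{West})) − 118q_{East} − q_{East}².
∂π/∂q_{East} = 273 − 10q_{East} − 4q_{West} = 0, so q_{East} = 27.3 − 0.4q_{West}.
For West: ∂π/∂q_{West} = 274 − 8q_{West} − 4q_{East} = 0 ⇒ q_{West} = 34.25 − 0.5q_{East}.
Substituting the second reaction function into the first: q_{East} = 27.3 − 0.4(34.25 − 0.5q_{East}), which gives 0.8q_{East} = 13.6 ⇒ q_{East} = 17.
Then q_{West} = 34.25 − 0.5·17 = 25.75.

17, 25.75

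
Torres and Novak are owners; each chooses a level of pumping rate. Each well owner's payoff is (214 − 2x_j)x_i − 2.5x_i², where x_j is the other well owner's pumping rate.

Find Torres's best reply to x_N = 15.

36.8

Torres's payoff is (214 − 2x_N)x_T − 2.5x_T².
∂π/∂x_T = 214 − 2x_N − 5x_T = 0, so x_T = 42.8 − 0.4x_N.
At x_N = 15: x_T = 42.8 − 0.4·15 = 36.8.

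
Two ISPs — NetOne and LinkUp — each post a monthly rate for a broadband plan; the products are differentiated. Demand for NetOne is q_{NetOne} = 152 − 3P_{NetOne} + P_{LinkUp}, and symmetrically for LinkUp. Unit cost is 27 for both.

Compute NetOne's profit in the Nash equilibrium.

1152.48

NetOne's profit: π = (P_{NetOne} − 27)(152 − 3P_{NetOne} + P_{LinkUp}).
∂π/∂P_{NetOne} = 233 − 6P_{NetOne} + P_{LinkUp} = 0 ⇒ P_{NetOne} = 233/6 + (1/6)P_{LinkUp}.
Setting P_{NetOne} = P_{LinkUp} in the reaction function: P_{NetOne} = 233/6 + (1/6)P_{NetOne}, so P_{NetOne} = (233/6) / (5/6) = 46.6.
q_{NetOne} = 152 − 3·46.6 + 46.6 = 58.8.
Profit = (46.6 − 27)·58.8 = 1152.48.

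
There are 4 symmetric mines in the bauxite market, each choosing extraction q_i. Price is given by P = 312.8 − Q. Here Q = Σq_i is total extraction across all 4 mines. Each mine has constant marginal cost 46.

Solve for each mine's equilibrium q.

53.36

A representative mine's profit is π_i = q_i(312.8 − Q) − 46q_i, with Q = q_i + Σ_{j≠i} q_j.
First-order condition: 266.8 − 2q_i − Σ_{j≠i} q_j = 0.
Imposing symmetry (q_j = q for all j) turns Σ_{j≠i} q_j into 3q, so 266.8 = 5q and q = 53.36.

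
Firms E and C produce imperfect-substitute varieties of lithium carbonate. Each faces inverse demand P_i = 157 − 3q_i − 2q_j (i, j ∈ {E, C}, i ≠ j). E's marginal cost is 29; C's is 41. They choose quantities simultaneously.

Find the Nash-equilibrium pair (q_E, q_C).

Firm E's profit: π = q_E(157 − 3q_E − 2q_C) − 29q_E.
∂π/∂q_E = 128 − 6q_E − 2q_C = 0 ⇒ q_E = 64/3 − (1/3)q_C.
Similarly q_C = 58/3 − (1/3)q_E.
Substituting the second reaction function into the first: q_E = 64/3 − (1/3)(58/3 − (1/3)q_E), which gives (8/9)q_E = 134/9 ⇒ q_E = 16.75.
Then q_C = 58/3 − (1/3)·16.75 = 13.75.

16.75, 13.75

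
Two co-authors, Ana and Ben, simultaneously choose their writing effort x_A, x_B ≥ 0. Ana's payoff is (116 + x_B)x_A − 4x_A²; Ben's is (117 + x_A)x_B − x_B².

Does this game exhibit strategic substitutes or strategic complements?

strategic complements

Expanding Ana's payoff: 116x_A + x_Bx_A − 4x_A².
∂π/∂x_A = 116 + x_B − 8x_A = 0, so x_A = 14.5 + 0.125x_B.
The best-response slope dx_A/dx_B = 0.125 > 0: the reaction function is upward-sloping, so the choices are strategic complements.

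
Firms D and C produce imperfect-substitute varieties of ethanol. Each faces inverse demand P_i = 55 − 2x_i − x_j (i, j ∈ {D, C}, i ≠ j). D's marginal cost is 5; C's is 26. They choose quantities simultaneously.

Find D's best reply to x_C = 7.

Firm D's profit: π = x_D(55 − 2x_D − x_C) − 5x_D.
∂π/∂x_D = 50 − 4x_D − x_C = 0 ⇒ x_D = 12.5 − 0.25x_C.
At x_C = 7: x_D = 12.5 − 0.25·7 = 10.75.

10.75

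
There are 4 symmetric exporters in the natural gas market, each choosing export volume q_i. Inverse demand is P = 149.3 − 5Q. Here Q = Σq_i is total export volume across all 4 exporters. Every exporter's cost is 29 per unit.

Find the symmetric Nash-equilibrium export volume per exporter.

A representative exporter's profit is π_i = q_i(149.3 − 5Q) − 29q_i, with Q = q_i + Σ_{j≠i} q_j.
First-order condition: 120.3 − 10q_i − 5Σ_{j≠i} q_j = 0.
In a symmetric equilibrium every exporter chooses the same q, so Σ_{j≠i} q_j = 3q. The condition becomes 120.3 − 25q = 0, giving q = 120.3/25 = 4.812.

4.812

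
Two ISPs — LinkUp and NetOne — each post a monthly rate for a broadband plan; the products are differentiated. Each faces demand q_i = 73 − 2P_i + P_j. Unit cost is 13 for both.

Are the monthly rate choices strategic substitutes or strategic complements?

strategic complements

LinkUp's profit: π = (P_{LinkUp} − 13)(73 − 2P_{LinkUp} + P_{NetOne}).
∂π/∂P_{LinkUp} = 99 − 4P_{LinkUp} + P_{NetOne} = 0 ⇒ P_{LinkUp} = 24.75 + 0.25P_{NetOne}.
The best-response slope dP_{LinkUp}/dP_{NetOne} = 0.25 > 0: the reaction function is upward-sloping, so the choices are strategic complements.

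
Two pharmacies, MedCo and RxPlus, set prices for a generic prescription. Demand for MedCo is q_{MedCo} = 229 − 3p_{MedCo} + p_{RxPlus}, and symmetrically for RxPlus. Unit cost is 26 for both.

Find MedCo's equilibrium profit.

MedCo's profit: π = (p_{MedCo} − 26)(229 − 3p_{MedCo} + p_{RxPlus}).
∂π/∂p_{MedCo} = 307 − 6p_{MedCo} + p_{RxPlus} = 0 ⇒ p_{MedCo} = 307/6 + (1/6)p_{RxPlus}.
By symmetry p_{RxPlus} = p_{MedCo}; substituting into the reaction function, (5/6)p_{MedCo} = 307/6 and p_{MedCo} = 61.4.
q_{MedCo} = 229 − 3·61.4 + 61.4 = 106.2.
Profit = (61.4 − 26)·106.2 = 3759.48.

3759.48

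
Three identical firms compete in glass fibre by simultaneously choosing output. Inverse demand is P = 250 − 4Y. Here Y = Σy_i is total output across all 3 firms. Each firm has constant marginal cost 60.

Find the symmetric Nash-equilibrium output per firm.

A representative firm's profit is π_i = y_i(250 − 4Y) − 60y_i, with Y = y_i + Σ_{j≠i} y_j.
First-order condition: 190 − 8y_i − 4Σ_{j≠i} y_j = 0.
Imposing symmetry (y_j = y for all j) turns Σ_{j≠i} y_j into 2y, so 190 = 16y and y = 11.875.

11.875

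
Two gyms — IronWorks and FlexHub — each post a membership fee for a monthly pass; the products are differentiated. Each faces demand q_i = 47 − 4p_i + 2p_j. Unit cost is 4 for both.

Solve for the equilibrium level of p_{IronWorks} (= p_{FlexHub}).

10.5

IronWorks's profit: π = (p_{IronWorks} − 4)(47 − 4p_{IronWorks} + 2p_{FlexHub}).
∂π/∂p_{IronWorks} = 63 − 8p_{IronWorks} + 2p_{FlexHub} = 0 ⇒ p_{IronWorks} = 7.875 + 0.25p_{FlexHub}.
By symmetry p_{FlexHub} = p_{IronWorks}; substituting into the reaction function, 0.75p_{IronWorks} = 7.875 and p_{IronWorks} = 10.5.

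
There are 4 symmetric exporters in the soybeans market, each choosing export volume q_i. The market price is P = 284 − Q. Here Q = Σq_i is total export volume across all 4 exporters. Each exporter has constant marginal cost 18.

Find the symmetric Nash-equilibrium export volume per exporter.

53.2

A representative exporter's profit is π_i = q_i(284 − Q) − 18q_i, with Q = q_i + Σ_{j≠i} q_j.
First-order condition: 266 − 2q_i − Σ_{j≠i} q_j = 0.
In a symmetric equilibrium every exporter chooses the same q, so Σ_{j≠i} q_j = 3q. The condition becomes 266 − 5q = 0, giving q = 266/5 = 53.2.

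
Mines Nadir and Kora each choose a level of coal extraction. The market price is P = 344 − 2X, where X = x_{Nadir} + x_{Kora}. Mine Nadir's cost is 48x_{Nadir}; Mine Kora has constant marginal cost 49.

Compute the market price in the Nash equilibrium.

Mine Nadir's profit: π = x_{Nadir}(344 − 2(x_{Nadir} + x_{Kora})) − 48x_{Nadir}.
∂π/∂x_{Nadir} = 296 − 4x_{Nadir} − 2x_{Kora} = 0, so x_{Nadir} = 74 − 0.5x_{Kora}.
By the same steps for Kora: x_{Kora} = 73.75 − 0.5x_{Nadir}.
Substituting the second reaction function into the first: x_{Nadir} = 74 − 0.5(73.75 − 0.5x_{Nadir}), which gives 0.75x_{Nadir} = 37.125 ⇒ x_{Nadir} = 49.5.
Then x_{Kora} = 73.75 − 0.5·49.5 = 49.
Equilibrium price: P = 344 − 2·98.5 = 147.

147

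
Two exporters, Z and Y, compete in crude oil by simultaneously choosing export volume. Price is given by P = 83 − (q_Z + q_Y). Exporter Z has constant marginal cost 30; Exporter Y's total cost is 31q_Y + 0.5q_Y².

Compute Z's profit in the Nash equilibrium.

457.96

Exporter Z's profit: π = q_Z(83 − (q_Z + q_Y)) − 30q_Z.
∂π/∂q_Z = 53 − 2q_Z − q_Y = 0, so q_Z = 26.5 − 0.5q_Y.
For Y: ∂π/∂q_Y = 52 − 3q_Y − q_Z = 0 ⇒ q_Y = 52/3 − (1/3)q_Z.
Solving the two reaction functions simultaneously: (1 − (−0.5)(−1/3))q_Z = 26.5 − 0.5·(52/3), so (5/6)q_Z = 107/6 and q_Z = 21.4.
Then q_Y = 52/3 − (1/3)·21.4 = 10.2.
Price P = 83 − 31.6 = 51.4.
Z's profit: (51.4 − 30)·21.4 = 457.96.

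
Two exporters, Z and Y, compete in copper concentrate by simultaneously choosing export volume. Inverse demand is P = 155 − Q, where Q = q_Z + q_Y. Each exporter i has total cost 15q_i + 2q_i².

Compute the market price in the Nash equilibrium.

Exporter Z's profit: π = q_Z(155 − (q_Z + q_Y)) − 15q_Z − 2q_Z².
∂π/∂q_Z = 140 − 6q_Z − q_Y = 0, so q_Z = 70/3 − (1/6)q_Y.
By symmetry q_Y = q_Z; substituting into the reaction function, (7/6)q_Z = 70/3 and q_Z = 20.
Equilibrium price: P = 155 − 40 = 115.

115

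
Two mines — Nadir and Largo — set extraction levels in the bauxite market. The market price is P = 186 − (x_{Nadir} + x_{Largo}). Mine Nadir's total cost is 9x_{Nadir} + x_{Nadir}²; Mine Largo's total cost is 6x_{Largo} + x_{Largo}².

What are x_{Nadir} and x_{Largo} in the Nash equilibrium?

Mine Nadir's profit: π = x_{Nadir}(186 − (x_{Nadir} + x_{Largo})) − 9x_{Nadir} − x_{Nadir}².
∂π/∂x_{Nadir} = 177 − 4x_{Nadir} − x_{Largo} = 0, so x_{Nadir} = 44.25 − 0.25x_{Largo}.
By the same steps for Largo: x_{Largo} = 45 − 0.25x_{Nadir}.
Solving the two reaction functions simultaneously: (1 − (−0.25)(−0.25))x_{Nadir} = 44.25 − 0.25·45, so 0.9375x_{Nadir} = 33 and x_{Nadir} = 35.2.
Then x_{Largo} = 45 − 0.25·35.2 = 36.2.

35.2, 36.2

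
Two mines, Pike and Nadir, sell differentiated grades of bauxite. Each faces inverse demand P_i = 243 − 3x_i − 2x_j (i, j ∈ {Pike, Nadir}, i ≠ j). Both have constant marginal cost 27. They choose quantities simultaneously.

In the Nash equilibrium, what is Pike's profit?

Mine Pike's profit: π = x_{Pike}(243 − 3x_{Pike} − 2x_{Nadir}) − 27x_{Pike}.
∂π/∂x_{Pike} = 216 − 6x_{Pike} − 2x_{Nadir} = 0 ⇒ x_{Pike} = 36 − (1/3)x_{Nadir}.
By symmetry x_{Nadir} = x_{Pike}; substituting into the reaction function, (4/3)x_{Pike} = 36 and x_{Pike} = 27.
P_{Pike} = 243 − 3·27 − 2·27 = 108.
Profit = (108 − 27)·27 = 2187.

2187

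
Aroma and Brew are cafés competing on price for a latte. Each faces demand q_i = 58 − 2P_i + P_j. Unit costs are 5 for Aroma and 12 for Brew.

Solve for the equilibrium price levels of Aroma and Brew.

23.6, 26.4

Aroma's profit: π = (P_{Aroma} − 5)(58 − 2P_{Aroma} + P_{Brew}).
∂π/∂P_{Aroma} = 68 − 4P_{Aroma} + P_{Brew} = 0 ⇒ P_{Aroma} = 17 + 0.25P_{Brew}.
Similarly P_{Brew} = 20.5 + 0.25P_{Aroma}.
Plugging P_{Brew} into Aroma's best response: P_{Aroma} = 17 + 0.25(20.5 + 0.25P_{Aroma}) ⇒ 0.9375P_{Aroma} = 22.125, so P_{Aroma} = 23.6.
Then P_{Brew} = 20.5 + 0.25·23.6 = 26.4.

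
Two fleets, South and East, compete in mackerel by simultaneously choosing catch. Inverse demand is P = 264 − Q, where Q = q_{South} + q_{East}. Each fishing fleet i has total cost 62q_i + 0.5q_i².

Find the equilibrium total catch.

101

Fishing fleet South's profit: π = q_{South}(264 − (q_{South} + q_{East})) − 62q_{South} − 0.5q_{South}².
∂π/∂q_{South} = 202 − 3q_{South} − q_{East} = 0, so q_{South} = 202/3 − (1/3)q_{East}.
The game is symmetric, so in equilibrium q_{East} = q_{South}: the reaction function gives (4/3)q_{South} = 202/3, hence q_{South} = 50.5.
Total catch: 50.5 + 50.5 = 101.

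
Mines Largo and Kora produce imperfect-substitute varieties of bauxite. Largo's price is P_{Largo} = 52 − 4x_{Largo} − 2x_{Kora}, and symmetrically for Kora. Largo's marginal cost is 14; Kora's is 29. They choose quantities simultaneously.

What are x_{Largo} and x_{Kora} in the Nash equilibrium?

4.3, 1.8

Mine Largo's profit: π = x_{Largo}(52 − 4x_{Largo} − 2x_{Kora}) − 14x_{Largo}.
∂π/∂x_{Largo} = 38 − 8x_{Largo} − 2x_{Kora} = 0 ⇒ x_{Largo} = 4.75 − 0.25x_{Kora}.
Similarly x_{Kora} = 2.875 − 0.25x_{Largo}.
Plugging x_{Kora} into Largo's best response: x_{Largo} = 4.75 − 0.25(2.875 − 0.25x_{Largo}) ⇒ 0.9375x_{Largo} = 129/32, so x_{Largo} = 4.3.
Then x_{Kora} = 2.875 − 0.25·4.3 = 1.8.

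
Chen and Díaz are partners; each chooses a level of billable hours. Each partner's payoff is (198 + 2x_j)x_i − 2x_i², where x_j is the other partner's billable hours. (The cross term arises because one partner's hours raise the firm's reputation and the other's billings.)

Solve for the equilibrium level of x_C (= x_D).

99

Chen's payoff is (198 + 2x_D)x_C − 2x_C².
∂π/∂x_C = 198 + 2x_D − 4x_C = 0, so x_C = 49.5 + 0.5x_D.
The game is symmetric, so in equilibrium x_D = x_C: the reaction function gives 0.5x_C = 49.5, hence x_C = 99.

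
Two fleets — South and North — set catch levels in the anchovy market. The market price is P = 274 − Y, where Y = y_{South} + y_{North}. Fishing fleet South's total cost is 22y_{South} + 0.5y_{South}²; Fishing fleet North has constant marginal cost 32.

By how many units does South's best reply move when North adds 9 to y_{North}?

Fishing fleet South's profit: π = y_{South}(274 − (y_{South} + y_{North})) − 22y_{South} − 0.5y_{South}².
∂π/∂y_{South} = 252 − 3y_{South} − y_{North} = 0, so y_{South} = 84 − (1/3)y_{North}.
The reaction-function slope is −1/3, so a 9-unit rise in y_{North} moves y_{South} by −1/3 × 9 = −3. South's best response falls — the actions are strategic substitutes.

-3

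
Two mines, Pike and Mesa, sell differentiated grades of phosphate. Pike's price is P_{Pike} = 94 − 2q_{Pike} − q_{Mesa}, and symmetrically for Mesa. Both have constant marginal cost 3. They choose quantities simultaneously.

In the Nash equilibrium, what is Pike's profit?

Mine Pike's profit: π = q_{Pike}(94 − 2q_{Pike} − q_{Mesa}) − 3q_{Pike}.
∂π/∂q_{Pike} = 91 − 4q_{Pike} − q_{Mesa} = 0 ⇒ q_{Pike} = 22.75 − 0.25q_{Mesa}.
The game is symmetric, so in equilibrium q_{Mesa} = q_{Pike}: the reaction function gives 1.25q_{Pike} = 22.75, hence q_{Pike} = 18.2.
P_{Pike} = 94 − 2·18.2 − 18.2 = 39.4.
Profit = (39.4 − 3)·18.2 = 662.48.

662.48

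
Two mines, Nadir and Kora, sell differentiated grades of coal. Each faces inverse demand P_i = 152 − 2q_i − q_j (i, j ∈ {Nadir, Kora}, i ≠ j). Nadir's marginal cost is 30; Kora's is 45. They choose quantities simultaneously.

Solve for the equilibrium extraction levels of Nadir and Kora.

25.4, 20.4

Mine Nadir's profit: π = q_{Nadir}(152 − 2q_{Nadir} − q_{Kora}) − 30q_{Nadir}.
∂π/∂q_{Nadir} = 122 − 4q_{Nadir} − q_{Kora} = 0 ⇒ q_{Nadir} = 30.5 − 0.25q_{Kora}.
Similarly q_{Kora} = 26.75 − 0.25q_{Nadir}.
Plugging q_{Kora} into Nadir's best response: q_{Nadir} = 30.5 − 0.25(26.75 − 0.25q_{Nadir}) ⇒ 0.9375q_{Nadir} = 23.8125, so q_{Nadir} = 25.4.
Then q_{Kora} = 26.75 − 0.25·25.4 = 20.4.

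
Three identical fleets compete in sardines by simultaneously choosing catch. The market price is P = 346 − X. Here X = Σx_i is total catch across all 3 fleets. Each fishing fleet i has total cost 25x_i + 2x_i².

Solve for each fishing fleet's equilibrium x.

40.125

A representative fishing fleet's profit is π_i = x_i(346 − X) − 25x_i − 2x_i², with X = x_i + Σ_{j≠i} x_j.
First-order condition: 321 − 6x_i − Σ_{j≠i} x_j = 0.
With identical fishing fleets, set every x_j = x: then 321 − 6x − 2x = 0, i.e. x = 321/8 = 40.125.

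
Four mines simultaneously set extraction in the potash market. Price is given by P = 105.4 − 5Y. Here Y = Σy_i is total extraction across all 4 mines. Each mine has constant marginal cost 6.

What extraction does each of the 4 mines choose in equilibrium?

A representative mine's profit is π_i = y_i(105.4 − 5Y) − 6y_i, with Y = y_i + Σ_{j≠i} y_j.
First-order condition: 99.4 − 10y_i − 5Σ_{j≠i} y_j = 0.
With identical mines, set every y_j = y: then 99.4 − 10y − 15y = 0, i.e. y = 99.4/25 = 3.976.

3.976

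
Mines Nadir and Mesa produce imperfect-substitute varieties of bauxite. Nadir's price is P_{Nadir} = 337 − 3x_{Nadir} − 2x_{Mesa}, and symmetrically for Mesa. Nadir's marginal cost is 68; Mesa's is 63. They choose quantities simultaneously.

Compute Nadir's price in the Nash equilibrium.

Mine Nadir's profit: π = x_{Nadir}(337 − 3x_{Nadir} − 2x_{Mesa}) − 68x_{Nadir}.
∂π/∂x_{Nadir} = 269 − 6x_{Nadir} − 2x_{Mesa} = 0 ⇒ x_{Nadir} = 269/6 − (1/3)x_{Mesa}.
Similarly x_{Mesa} = 137/3 − (1/3)x_{Nadir}.
Plugging x_{Mesa} into Nadir's best response: x_{Nadir} = 269/6 − (1/3)(137/3 − (1/3)x_{Nadir}) ⇒ (8/9)x_{Nadir} = 533/18, so x_{Nadir} = 33.3125.
Then x_{Mesa} = 137/3 − (1/3)·33.3125 = 34.5625.
P_{Nadir} = 337 − 3·33.3125 − 2·34.5625 = 167.9375.

167.9375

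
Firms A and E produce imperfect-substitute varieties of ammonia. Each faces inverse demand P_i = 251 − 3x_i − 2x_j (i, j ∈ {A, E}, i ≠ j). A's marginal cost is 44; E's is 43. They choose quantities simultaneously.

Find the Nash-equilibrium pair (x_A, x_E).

Firm A's profit: π = x_A(251 − 3x_A − 2x_E) − 44x_A.
∂π/∂x_A = 207 − 6x_A − 2x_E = 0 ⇒ x_A = 34.5 − (1/3)x_E.
Similarly x_E = 104/3 − (1/3)x_A.
Solving the two reaction functions simultaneously: (1 − (−1/3)(−1/3))x_A = 34.5 − (1/3)·(104/3), so (8/9)x_A = 413/18 and x_A = 25.8125.
Then x_E = 104/3 − (1/3)·25.8125 = 26.0625.

25.8125, 26.0625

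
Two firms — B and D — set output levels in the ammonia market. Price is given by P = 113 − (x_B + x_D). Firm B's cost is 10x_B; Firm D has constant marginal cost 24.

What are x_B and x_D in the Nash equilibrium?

Firm B's profit: π = x_B(113 − (x_B + x_D)) − 10x_B.
∂π/∂x_B = 103 − 2x_B − x_D = 0, so x_B = 51.5 − 0.5x_D.
By the same steps for D: x_D = 44.5 − 0.5x_B.
Solving the two reaction functions simultaneously: (1 − (−0.5)(−0.5))x_B = 51.5 − 0.5·44.5, so 0.75x_B = 29.25 and x_B = 39.
Then x_D = 44.5 − 0.5·39 = 25.

39, 25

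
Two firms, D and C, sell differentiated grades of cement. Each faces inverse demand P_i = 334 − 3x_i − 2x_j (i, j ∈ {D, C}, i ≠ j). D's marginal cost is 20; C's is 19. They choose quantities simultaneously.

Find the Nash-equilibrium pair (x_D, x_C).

Firm D's profit: π = x_D(334 − 3x_D − 2x_C) − 20x_D.
∂π/∂x_D = 314 − 6x_D − 2x_C = 0 ⇒ x_D = 157/3 − (1/3)x_C.
Similarly x_C = 52.5 − (1/3)x_D.
Solving the two reaction functions simultaneously: (1 − (−1/3)(−1/3))x_D = 157/3 − (1/3)·52.5, so (8/9)x_D = 209/6 and x_D = 39.1875.
Then x_C = 52.5 − (1/3)·39.1875 = 39.4375.

39.1875, 39.4375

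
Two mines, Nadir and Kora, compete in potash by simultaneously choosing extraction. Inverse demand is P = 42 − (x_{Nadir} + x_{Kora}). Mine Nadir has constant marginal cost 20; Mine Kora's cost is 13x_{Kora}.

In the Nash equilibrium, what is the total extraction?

17

Mine Nadir's profit: π = x_{Nadir}(42 − (x_{Nadir} + x_{Kora})) − 20x_{Nadir}.
∂π/∂x_{Nadir} = 22 − 2x_{Nadir} − x_{Kora} = 0, so x_{Nadir} = 11 − 0.5x_{Kora}.
By the same steps for Kora: x_{Kora} = 14.5 − 0.5x_{Nadir}.
Solving the two reaction functions simultaneously: (1 − (−0.5)(−0.5))x_{Nadir} = 11 − 0.5·14.5, so 0.75x_{Nadir} = 3.75 and x_{Nadir} = 5.
Then x_{Kora} = 14.5 − 0.5·5 = 12.
Total extraction: 5 + 12 = 17.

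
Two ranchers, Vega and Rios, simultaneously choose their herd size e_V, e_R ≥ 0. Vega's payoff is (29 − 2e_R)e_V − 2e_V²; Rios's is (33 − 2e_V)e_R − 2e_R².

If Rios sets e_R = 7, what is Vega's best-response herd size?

Expanding Vega's payoff: 29e_V − 2e_Re_V − 2e_V².
∂π/∂e_V = 29 − 2e_R − 4e_V = 0, so e_V = 7.25 − 0.5e_R.
At e_R = 7: e_V = 7.25 − 0.5·7 = 3.75.

3.75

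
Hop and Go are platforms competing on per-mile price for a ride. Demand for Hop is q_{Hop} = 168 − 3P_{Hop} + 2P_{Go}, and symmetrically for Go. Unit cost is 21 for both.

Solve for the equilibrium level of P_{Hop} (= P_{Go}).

Hop's profit: π = (P_{Hop} − 21)(168 − 3P_{Hop} + 2P_{Go}).
∂π/∂P_{Hop} = 231 − 6P_{Hop} + 2P_{Go} = 0 ⇒ P_{Hop} = 38.5 + (1/3)P_{Go}.
Setting P_{Hop} = P_{Go} in the reaction function: P_{Hop} = 38.5 + (1/3)P_{Hop}, so P_{Hop} = 38.5 / (2/3) = 57.75.

57.75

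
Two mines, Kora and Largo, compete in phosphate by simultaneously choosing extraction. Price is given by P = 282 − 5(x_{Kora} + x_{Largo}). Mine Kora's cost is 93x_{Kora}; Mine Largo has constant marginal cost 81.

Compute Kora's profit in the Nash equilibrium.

Mine Kora's profit: π = x_{Kora}(282 − 5(x_{Kora} + x_{Largo})) − 93x_{Kora}.
∂π/∂x_{Kora} = 189 − 10x_{Kora} − 5x_{Largo} = 0, so x_{Kora} = 18.9 − 0.5x_{Largo}.
By the same steps for Largo: x_{Largo} = 20.1 − 0.5x_{Kora}.
Solving the two reaction functions simultaneously: (1 − (−0.5)(−0.5))x_{Kora} = 18.9 − 0.5·20.1, so 0.75x_{Kora} = 8.85 and x_{Kora} = 11.8.
Then x_{Largo} = 20.1 − 0.5·11.8 = 14.2.
Price P = 282 − 5·26 = 152.
Kora's profit: (152 − 93)·11.8 = 696.2.

696.2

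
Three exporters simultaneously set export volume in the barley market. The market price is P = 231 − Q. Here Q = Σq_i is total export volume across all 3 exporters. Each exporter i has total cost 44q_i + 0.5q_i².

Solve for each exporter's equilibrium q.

A representative exporter's profit is π_i = q_i(231 − Q) − 44q_i − 0.5q_i², with Q = q_i + Σ_{j≠i} q_j.
First-order condition: 187 − 3q_i − Σ_{j≠i} q_j = 0.
In a symmetric equilibrium every exporter chooses the same q, so Σ_{j≠i} q_j = 2q. The condition becomes 187 − 5q = 0, giving q = 187/5 = 37.4.

37.4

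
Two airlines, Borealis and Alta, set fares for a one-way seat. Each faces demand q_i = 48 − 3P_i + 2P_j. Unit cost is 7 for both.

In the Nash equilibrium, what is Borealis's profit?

Borealis's profit: π = (P_{Borealis} − 7)(48 − 3P_{Borealis} + 2P_{Alta}).
∂π/∂P_{Borealis} = 69 − 6P_{Borealis} + 2P_{Alta} = 0 ⇒ P_{Borealis} = 11.5 + (1/3)P_{Alta}.
The game is symmetric, so in equilibrium P_{Alta} = P_{Borealis}: the reaction function gives (2/3)P_{Borealis} = 11.5, hence P_{Borealis} = 17.25.
q_{Borealis} = 48 − 3·17.25 + 2·17.25 = 30.75.
Profit = (17.25 − 7)·30.75 = 315.1875.

315.1875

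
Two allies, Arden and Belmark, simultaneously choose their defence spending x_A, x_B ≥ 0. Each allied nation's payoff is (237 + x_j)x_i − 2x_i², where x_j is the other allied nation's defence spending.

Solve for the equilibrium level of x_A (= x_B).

Arden's payoff is (237 + x_B)x_A − 2x_A².
∂π/∂x_A = 237 + x_B − 4x_A = 0, so x_A = 59.25 + 0.25x_B.
The game is symmetric, so in equilibrium x_B = x_A: the reaction function gives 0.75x_A = 59.25, hence x_A = 79.

79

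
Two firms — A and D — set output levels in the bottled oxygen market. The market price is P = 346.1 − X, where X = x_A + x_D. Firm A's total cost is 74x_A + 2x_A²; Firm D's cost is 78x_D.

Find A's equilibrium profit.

1890.03

Firm A's profit: π = x_A(346.1 − (x_A + x_D)) − 74x_A − 2x_A².
∂π/∂x_A = 272.1 − 6x_A − x_D = 0, so x_A = 45.35 − (1/6)x_D.
For D: ∂π/∂x_D = 268.1 − 2x_D − x_A = 0 ⇒ x_D = 134.05 − 0.5x_A.
Substituting the second reaction function into the first: x_A = 45.35 − (1/6)(134.05 − 0.5x_A), which gives (11/12)x_A = 2761/120 ⇒ x_A = 25.1.
Then x_D = 134.05 − 0.5·25.1 = 121.5.
Price P = 346.1 − 146.6 = 199.5.
A's profit: (199.5 − 74)·25.1 − 2(25.1)² = 1890.03.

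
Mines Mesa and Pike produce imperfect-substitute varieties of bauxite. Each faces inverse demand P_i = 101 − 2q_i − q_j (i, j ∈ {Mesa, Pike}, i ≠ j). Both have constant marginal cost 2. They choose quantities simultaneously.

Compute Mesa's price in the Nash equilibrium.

41.6

Mine Mesa's profit: π = q_{Mesa}(101 − 2q_{Mesa} − q_{Pike}) − 2q_{Mesa}.
∂π/∂q_{Mesa} = 99 − 4q_{Mesa} − q_{Pike} = 0 ⇒ q_{Mesa} = 24.75 − 0.25q_{Pike}.
Setting q_{Mesa} = q_{Pike} in the reaction function: q_{Mesa} = 24.75 − 0.25q_{Mesa}, so q_{Mesa} = 24.75 / 1.25 = 19.8.
P_{Mesa} = 101 − 2·19.8 − 19.8 = 41.6.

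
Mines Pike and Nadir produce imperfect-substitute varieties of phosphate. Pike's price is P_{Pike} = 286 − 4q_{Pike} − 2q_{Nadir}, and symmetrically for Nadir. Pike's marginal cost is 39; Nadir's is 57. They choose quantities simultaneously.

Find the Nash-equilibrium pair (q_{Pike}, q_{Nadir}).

Mine Pike's profit: π = q_{Pike}(286 − 4q_{Pike} − 2q_{Nadir}) − 39q_{Pike}.
∂π/∂q_{Pike} = 247 − 8q_{Pike} − 2q_{Nadir} = 0 ⇒ q_{Pike} = 30.875 − 0.25q_{Nadir}.
Similarly q_{Nadir} = 28.625 − 0.25q_{Pike}.
Solving the two reaction functions simultaneously: (1 − (−0.25)(−0.25))q_{Pike} = 30.875 − 0.25·28.625, so 0.9375q_{Pike} = 759/32 and q_{Pike} = 25.3.
Then q_{Nadir} = 28.625 − 0.25·25.3 = 22.3.

25.3, 22.3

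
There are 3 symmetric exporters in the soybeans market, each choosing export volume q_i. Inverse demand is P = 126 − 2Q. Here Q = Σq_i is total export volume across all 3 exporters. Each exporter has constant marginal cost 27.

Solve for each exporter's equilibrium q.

A representative exporter's profit is π_i = q_i(126 − 2Q) − 27q_i, with Q = q_i + Σ_{j≠i} q_j.
First-order condition: 99 − 4q_i − 2Σ_{j≠i} q_j = 0.
With identical exporters, set every q_j = q: then 99 − 4q − 4q = 0, i.e. q = 99/8 = 12.375.

12.375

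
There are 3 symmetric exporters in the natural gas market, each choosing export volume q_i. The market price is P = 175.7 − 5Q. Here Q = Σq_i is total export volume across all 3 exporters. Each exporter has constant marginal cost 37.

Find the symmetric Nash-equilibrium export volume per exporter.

6.935

A representative exporter's profit is π_i = q_i(175.7 − 5Q) − 37q_i, with Q = q_i + Σ_{j≠i} q_j.
First-order condition: 138.7 − 10q_i − 5Σ_{j≠i} q_j = 0.
In a symmetric equilibrium every exporter chooses the same q, so Σ_{j≠i} q_j = 2q. The condition becomes 138.7 − 20q = 0, giving q = 138.7/20 = 6.935.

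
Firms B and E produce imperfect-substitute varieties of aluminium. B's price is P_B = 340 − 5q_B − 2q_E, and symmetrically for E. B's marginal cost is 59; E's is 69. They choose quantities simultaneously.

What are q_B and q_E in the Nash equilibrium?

Firm B's profit: π = q_B(340 − 5q_B − 2q_E) − 59q_B.
∂π/∂q_B = 281 − 10q_B − 2q_E = 0 ⇒ q_B = 28.1 − 0.2q_E.
Similarly q_E = 27.1 − 0.2q_B.
Substituting the second reaction function into the first: q_B = 28.1 − 0.2(27.1 − 0.2q_B), which gives 0.96q_B = 22.68 ⇒ q_B = 23.625.
Then q_E = 27.1 − 0.2·23.625 = 22.375.

23.625, 22.375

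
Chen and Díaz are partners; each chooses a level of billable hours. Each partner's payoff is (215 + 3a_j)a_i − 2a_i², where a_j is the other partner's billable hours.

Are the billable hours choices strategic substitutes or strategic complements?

Chen's payoff is (215 + 3a_D)a_C − 2a_C².
∂π/∂a_C = 215 + 3a_D − 4a_C = 0, so a_C = 53.75 + 0.75a_D.
The best-response slope da_C/da_D = 0.75 > 0: the reaction function is upward-sloping, so the choices are strategic complements.

strategic complements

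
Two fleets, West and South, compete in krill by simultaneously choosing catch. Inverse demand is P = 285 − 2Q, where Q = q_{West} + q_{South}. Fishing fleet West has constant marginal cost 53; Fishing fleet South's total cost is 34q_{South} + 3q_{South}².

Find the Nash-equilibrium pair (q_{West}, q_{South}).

Fishing fleet West's profit: π = q_{West}(285 − 2(q_{West} + q_{South})) − 53q_{West}.
∂π/∂q_{West} = 232 − 4q_{West} − 2q_{South} = 0, so q_{West} = 58 − 0.5q_{South}.
For South: ∂π/∂q_{South} = 251 − 10q_{South} − 2q_{West} = 0 ⇒ q_{South} = 25.1 − 0.2q_{West}.
Plugging q_{South} into West's best response: q_{West} = 58 − 0.5(25.1 − 0.2q_{West}) ⇒ 0.9q_{West} = 45.45, so q_{West} = 50.5.
Then q_{South} = 25.1 − 0.2·50.5 = 15.

50.5, 15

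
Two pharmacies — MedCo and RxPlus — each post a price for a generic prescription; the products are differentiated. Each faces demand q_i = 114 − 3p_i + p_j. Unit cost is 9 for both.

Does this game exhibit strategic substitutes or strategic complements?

strategic complements

MedCo's profit: π = (p_{MedCo} − 9)(114 − 3p_{MedCo} + p_{RxPlus}).
∂π/∂p_{MedCo} = 141 − 6p_{MedCo} + p_{RxPlus} = 0 ⇒ p_{MedCo} = 23.5 + (1/6)p_{RxPlus}.
The best-response slope dp_{MedCo}/dp_{RxPlus} = 1/6 > 0: the reaction function is upward-sloping, so the choices are strategic complements.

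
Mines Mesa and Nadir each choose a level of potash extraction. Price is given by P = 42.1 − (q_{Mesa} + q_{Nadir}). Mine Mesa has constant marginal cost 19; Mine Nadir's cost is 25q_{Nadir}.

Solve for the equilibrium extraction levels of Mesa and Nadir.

Mine Mesa's profit: π = q_{Mesa}(42.1 − (q_{Mesa} + q_{Nadir})) − 19q_{Mesa}.
∂π/∂q_{Mesa} = 23.1 − 2q_{Mesa} − q_{Nadir} = 0, so q_{Mesa} = 11.55 − 0.5q_{Nadir}.
By the same steps for Nadir: q_{Nadir} = 8.55 − 0.5q_{Mesa}.
Plugging q_{Nadir} into Mesa's best response: q_{Mesa} = 11.55 − 0.5(8.55 − 0.5q_{Mesa}) ⇒ 0.75q_{Mesa} = 7.275, so q_{Mesa} = 9.7.
Then q_{Nadir} = 8.55 − 0.5·9.7 = 3.7.

9.7, 3.7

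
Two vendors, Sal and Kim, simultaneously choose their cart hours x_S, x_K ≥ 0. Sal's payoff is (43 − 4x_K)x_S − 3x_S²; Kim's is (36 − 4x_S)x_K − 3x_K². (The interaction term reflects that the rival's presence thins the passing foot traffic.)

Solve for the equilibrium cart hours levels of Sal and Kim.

5.7, 2.2

Expanding Sal's payoff: 43x_S − 4x_Kx_S − 3x_S².
∂π/∂x_S = 43 − 4x_K − 6x_S = 0, so x_S = 43/6 − (2/3)x_K.
Likewise for Kim: x_K = 6 − (2/3)x_S.
Substituting the second reaction function into the first: x_S = 43/6 − (2/3)(6 − (2/3)x_S), which gives (5/9)x_S = 19/6 ⇒ x_S = 5.7.
Then x_K = 6 − (2/3)·5.7 = 2.2.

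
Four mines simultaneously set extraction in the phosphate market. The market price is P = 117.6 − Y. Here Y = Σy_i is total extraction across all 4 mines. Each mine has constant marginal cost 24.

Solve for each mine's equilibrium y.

18.72

A representative mine's profit is π_i = y_i(117.6 − Y) − 24y_i, with Y = y_i + Σ_{j≠i} y_j.
First-order condition: 93.6 − 2y_i − Σ_{j≠i} y_j = 0.
In a symmetric equilibrium every mine chooses the same y, so Σ_{j≠i} y_j = 3y. The condition becomes 93.6 − 5y = 0, giving y = 93.6/5 = 18.72.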